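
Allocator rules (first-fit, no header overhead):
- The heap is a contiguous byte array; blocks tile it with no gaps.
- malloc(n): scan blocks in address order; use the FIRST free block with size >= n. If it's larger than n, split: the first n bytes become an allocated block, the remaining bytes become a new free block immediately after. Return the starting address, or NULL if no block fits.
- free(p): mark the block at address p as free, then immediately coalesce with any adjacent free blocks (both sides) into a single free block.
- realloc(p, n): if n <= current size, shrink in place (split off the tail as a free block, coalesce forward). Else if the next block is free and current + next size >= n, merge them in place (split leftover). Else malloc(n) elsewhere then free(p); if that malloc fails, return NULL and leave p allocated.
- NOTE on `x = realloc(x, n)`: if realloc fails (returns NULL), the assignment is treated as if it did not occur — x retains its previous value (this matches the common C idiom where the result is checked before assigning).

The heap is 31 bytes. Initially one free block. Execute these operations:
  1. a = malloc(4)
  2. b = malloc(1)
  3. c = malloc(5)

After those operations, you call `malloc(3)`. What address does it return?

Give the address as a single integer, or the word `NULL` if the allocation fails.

Op 1: a = malloc(4) -> a = 0; heap: [0-3 ALLOC][4-30 FREE]
Op 2: b = malloc(1) -> b = 4; heap: [0-3 ALLOC][4-4 ALLOC][5-30 FREE]
Op 3: c = malloc(5) -> c = 5; heap: [0-3 ALLOC][4-4 ALLOC][5-9 ALLOC][10-30 FREE]
malloc(3): first-fit scan over [0-3 ALLOC][4-4 ALLOC][5-9 ALLOC][10-30 FREE] -> 10

Answer: 10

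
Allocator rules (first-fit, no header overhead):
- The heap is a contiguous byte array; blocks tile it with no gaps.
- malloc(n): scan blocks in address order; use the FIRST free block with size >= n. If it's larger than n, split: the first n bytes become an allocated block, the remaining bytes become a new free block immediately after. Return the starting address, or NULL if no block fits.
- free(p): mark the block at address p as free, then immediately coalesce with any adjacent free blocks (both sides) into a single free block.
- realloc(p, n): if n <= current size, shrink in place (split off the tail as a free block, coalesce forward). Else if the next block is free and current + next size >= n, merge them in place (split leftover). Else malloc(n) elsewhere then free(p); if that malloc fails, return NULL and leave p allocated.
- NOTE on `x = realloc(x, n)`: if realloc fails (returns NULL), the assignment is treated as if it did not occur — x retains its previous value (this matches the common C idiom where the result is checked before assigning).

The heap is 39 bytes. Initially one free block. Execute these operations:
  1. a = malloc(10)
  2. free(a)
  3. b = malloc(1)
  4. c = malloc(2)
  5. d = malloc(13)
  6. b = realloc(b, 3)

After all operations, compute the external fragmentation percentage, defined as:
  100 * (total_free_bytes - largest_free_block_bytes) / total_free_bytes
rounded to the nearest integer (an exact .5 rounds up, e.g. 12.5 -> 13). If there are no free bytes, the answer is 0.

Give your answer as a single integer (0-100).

Answer: 5

Derivation:
Op 1: a = malloc(10) -> a = 0; heap: [0-9 ALLOC][10-38 FREE]
Op 2: free(a) -> (freed a); heap: [0-38 FREE]
Op 3: b = malloc(1) -> b = 0; heap: [0-0 ALLOC][1-38 FREE]
Op 4: c = malloc(2) -> c = 1; heap: [0-0 ALLOC][1-2 ALLOC][3-38 FREE]
Op 5: d = malloc(13) -> d = 3; heap: [0-0 ALLOC][1-2 ALLOC][3-15 ALLOC][16-38 FREE]
Op 6: b = realloc(b, 3) -> b = 16; heap: [0-0 FREE][1-2 ALLOC][3-15 ALLOC][16-18 ALLOC][19-38 FREE]
Free blocks: [1 20] total_free=21 largest=20 -> 100*(21-20)/21 = 100/21 ≈ 4.762 -> rounds to 5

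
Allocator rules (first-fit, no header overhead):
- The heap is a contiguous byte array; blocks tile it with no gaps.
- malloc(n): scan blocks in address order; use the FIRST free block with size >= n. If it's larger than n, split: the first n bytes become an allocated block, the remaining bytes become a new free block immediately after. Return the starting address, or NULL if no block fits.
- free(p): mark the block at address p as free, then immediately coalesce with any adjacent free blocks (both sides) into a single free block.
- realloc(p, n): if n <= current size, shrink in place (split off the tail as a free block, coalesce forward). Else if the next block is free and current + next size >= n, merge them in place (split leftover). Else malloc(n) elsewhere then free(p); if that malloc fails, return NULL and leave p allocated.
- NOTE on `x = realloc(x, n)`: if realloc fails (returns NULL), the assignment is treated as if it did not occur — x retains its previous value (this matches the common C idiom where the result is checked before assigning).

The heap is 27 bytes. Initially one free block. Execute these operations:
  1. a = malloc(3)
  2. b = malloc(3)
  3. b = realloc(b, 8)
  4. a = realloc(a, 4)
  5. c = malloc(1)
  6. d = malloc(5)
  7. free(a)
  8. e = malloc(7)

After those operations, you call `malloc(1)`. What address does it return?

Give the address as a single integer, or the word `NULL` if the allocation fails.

Op 1: a = malloc(3) -> a = 0; heap: [0-2 ALLOC][3-26 FREE]
Op 2: b = malloc(3) -> b = 3; heap: [0-2 ALLOC][3-5 ALLOC][6-26 FREE]
Op 3: b = realloc(b, 8) -> b = 3; heap: [0-2 ALLOC][3-10 ALLOC][11-26 FREE]
Op 4: a = realloc(a, 4) -> a = 11; heap: [0-2 FREE][3-10 ALLOC][11-14 ALLOC][15-26 FREE]
Op 5: c = malloc(1) -> c = 0; heap: [0-0 ALLOC][1-2 FREE][3-10 ALLOC][11-14 ALLOC][15-26 FREE]
Op 6: d = malloc(5) -> d = 15; heap: [0-0 ALLOC][1-2 FREE][3-10 ALLOC][11-14 ALLOC][15-19 ALLOC][20-26 FREE]
Op 7: free(a) -> (freed a); heap: [0-0 ALLOC][1-2 FREE][3-10 ALLOC][11-14 FREE][15-19 ALLOC][20-26 FREE]
Op 8: e = malloc(7) -> e = 20; heap: [0-0 ALLOC][1-2 FREE][3-10 ALLOC][11-14 FREE][15-19 ALLOC][20-26 ALLOC]
malloc(1): first-fit scan over [0-0 ALLOC][1-2 FREE][3-10 ALLOC][11-14 FREE][15-19 ALLOC][20-26 ALLOC] -> 1

Answer: 1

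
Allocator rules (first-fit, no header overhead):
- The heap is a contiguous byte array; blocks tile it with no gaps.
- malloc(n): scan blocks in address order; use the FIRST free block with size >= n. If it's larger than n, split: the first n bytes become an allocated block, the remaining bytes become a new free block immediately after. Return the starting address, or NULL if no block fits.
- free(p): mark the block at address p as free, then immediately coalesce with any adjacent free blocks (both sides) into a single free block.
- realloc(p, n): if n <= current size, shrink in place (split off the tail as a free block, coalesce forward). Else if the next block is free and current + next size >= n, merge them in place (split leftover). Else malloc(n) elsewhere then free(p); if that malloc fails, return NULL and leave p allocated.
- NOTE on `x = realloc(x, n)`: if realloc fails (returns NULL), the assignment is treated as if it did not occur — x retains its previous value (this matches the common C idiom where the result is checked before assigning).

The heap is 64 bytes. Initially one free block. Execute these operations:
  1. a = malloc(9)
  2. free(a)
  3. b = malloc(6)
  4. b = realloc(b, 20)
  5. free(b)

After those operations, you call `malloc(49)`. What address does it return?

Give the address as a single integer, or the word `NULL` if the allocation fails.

Op 1: a = malloc(9) -> a = 0; heap: [0-8 ALLOC][9-63 FREE]
Op 2: free(a) -> (freed a); heap: [0-63 FREE]
Op 3: b = malloc(6) -> b = 0; heap: [0-5 ALLOC][6-63 FREE]
Op 4: b = realloc(b, 20) -> b = 0; heap: [0-19 ALLOC][20-63 FREE]
Op 5: free(b) -> (freed b); heap: [0-63 FREE]
malloc(49): first-fit scan over [0-63 FREE] -> 0

Answer: 0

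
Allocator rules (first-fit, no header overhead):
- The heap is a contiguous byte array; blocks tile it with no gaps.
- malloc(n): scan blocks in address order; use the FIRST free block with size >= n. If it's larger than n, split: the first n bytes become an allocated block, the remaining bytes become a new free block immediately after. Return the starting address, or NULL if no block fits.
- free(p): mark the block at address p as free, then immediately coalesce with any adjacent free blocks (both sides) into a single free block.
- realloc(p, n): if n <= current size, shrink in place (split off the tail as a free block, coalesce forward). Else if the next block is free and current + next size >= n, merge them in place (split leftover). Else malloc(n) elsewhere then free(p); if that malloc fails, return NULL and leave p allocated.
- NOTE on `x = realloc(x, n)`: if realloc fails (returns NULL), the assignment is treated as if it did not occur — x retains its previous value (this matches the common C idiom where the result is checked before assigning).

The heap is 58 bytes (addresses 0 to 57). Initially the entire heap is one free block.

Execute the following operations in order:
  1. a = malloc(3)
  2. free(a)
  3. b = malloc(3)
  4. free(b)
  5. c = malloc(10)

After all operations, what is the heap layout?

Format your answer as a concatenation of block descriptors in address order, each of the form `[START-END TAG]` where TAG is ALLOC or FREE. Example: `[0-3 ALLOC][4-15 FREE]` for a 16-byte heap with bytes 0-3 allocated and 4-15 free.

Op 1: a = malloc(3) -> a = 0; heap: [0-2 ALLOC][3-57 FREE]
Op 2: free(a) -> (freed a); heap: [0-57 FREE]
Op 3: b = malloc(3) -> b = 0; heap: [0-2 ALLOC][3-57 FREE]
Op 4: free(b) -> (freed b); heap: [0-57 FREE]
Op 5: c = malloc(10) -> c = 0; heap: [0-9 ALLOC][10-57 FREE]

Answer: [0-9 ALLOC][10-57 FREE]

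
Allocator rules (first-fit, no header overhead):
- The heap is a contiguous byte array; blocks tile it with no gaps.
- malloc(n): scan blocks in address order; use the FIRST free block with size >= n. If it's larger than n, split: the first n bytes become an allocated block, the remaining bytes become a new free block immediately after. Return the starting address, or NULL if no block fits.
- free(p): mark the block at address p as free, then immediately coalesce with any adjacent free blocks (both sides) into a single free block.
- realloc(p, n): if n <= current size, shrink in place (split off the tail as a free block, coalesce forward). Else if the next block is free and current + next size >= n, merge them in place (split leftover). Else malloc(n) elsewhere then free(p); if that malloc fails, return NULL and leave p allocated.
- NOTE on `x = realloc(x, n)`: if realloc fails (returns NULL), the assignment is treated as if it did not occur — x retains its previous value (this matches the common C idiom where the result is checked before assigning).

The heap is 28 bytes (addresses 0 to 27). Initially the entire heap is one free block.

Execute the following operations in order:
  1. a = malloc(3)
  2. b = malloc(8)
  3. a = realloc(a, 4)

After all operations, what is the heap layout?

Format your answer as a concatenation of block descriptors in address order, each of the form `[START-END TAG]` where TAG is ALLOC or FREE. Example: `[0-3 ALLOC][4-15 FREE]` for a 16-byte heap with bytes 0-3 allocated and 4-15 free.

Op 1: a = malloc(3) -> a = 0; heap: [0-2 ALLOC][3-27 FREE]
Op 2: b = malloc(8) -> b = 3; heap: [0-2 ALLOC][3-10 ALLOC][11-27 FREE]
Op 3: a = realloc(a, 4) -> a = 11; heap: [0-2 FREE][3-10 ALLOC][11-14 ALLOC][15-27 FREE]

Answer: [0-2 FREE][3-10 ALLOC][11-14 ALLOC][15-27 FREE]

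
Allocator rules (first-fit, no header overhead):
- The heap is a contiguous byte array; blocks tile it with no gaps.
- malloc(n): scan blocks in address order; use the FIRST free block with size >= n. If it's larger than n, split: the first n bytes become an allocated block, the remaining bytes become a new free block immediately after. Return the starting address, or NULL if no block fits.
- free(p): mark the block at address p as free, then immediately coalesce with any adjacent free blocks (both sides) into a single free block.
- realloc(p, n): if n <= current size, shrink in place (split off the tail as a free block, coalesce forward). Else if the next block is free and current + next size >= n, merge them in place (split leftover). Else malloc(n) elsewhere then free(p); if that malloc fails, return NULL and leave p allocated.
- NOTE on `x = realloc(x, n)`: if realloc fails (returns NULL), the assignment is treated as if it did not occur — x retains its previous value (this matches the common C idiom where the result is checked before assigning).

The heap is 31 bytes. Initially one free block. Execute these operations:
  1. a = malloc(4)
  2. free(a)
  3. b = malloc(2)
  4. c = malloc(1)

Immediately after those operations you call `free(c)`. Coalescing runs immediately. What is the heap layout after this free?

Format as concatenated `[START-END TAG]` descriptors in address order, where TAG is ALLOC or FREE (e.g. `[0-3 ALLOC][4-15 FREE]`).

Op 1: a = malloc(4) -> a = 0; heap: [0-3 ALLOC][4-30 FREE]
Op 2: free(a) -> (freed a); heap: [0-30 FREE]
Op 3: b = malloc(2) -> b = 0; heap: [0-1 ALLOC][2-30 FREE]
Op 4: c = malloc(1) -> c = 2; heap: [0-1 ALLOC][2-2 ALLOC][3-30 FREE]
free(c): c = 2 -> block [2-2 ALLOC]; mark free, coalesce with adjacent free neighbors -> [0-1 ALLOC][2-30 FREE]

Answer: [0-1 ALLOC][2-30 FREE]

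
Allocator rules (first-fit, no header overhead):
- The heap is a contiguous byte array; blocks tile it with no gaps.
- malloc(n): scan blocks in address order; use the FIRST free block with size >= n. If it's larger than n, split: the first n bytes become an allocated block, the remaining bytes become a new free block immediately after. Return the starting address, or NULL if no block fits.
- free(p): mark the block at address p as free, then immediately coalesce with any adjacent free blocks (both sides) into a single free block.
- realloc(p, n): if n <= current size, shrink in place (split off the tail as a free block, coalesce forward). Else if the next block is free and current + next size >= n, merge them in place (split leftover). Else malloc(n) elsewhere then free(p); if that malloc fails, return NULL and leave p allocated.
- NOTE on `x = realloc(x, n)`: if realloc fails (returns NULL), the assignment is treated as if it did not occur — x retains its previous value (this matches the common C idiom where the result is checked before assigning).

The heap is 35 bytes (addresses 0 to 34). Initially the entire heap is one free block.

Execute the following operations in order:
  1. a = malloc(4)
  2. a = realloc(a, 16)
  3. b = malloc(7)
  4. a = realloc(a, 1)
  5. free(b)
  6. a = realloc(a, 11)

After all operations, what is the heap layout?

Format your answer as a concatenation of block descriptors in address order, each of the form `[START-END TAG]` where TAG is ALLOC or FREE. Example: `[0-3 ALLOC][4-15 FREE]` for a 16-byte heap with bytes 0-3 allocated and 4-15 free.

Op 1: a = malloc(4) -> a = 0; heap: [0-3 ALLOC][4-34 FREE]
Op 2: a = realloc(a, 16) -> a = 0; heap: [0-15 ALLOC][16-34 FREE]
Op 3: b = malloc(7) -> b = 16; heap: [0-15 ALLOC][16-22 ALLOC][23-34 FREE]
Op 4: a = realloc(a, 1) -> a = 0; heap: [0-0 ALLOC][1-15 FREE][16-22 ALLOC][23-34 FREE]
Op 5: free(b) -> (freed b); heap: [0-0 ALLOC][1-34 FREE]
Op 6: a = realloc(a, 11) -> a = 0; heap: [0-10 ALLOC][11-34 FREE]

Answer: [0-10 ALLOC][11-34 FREE]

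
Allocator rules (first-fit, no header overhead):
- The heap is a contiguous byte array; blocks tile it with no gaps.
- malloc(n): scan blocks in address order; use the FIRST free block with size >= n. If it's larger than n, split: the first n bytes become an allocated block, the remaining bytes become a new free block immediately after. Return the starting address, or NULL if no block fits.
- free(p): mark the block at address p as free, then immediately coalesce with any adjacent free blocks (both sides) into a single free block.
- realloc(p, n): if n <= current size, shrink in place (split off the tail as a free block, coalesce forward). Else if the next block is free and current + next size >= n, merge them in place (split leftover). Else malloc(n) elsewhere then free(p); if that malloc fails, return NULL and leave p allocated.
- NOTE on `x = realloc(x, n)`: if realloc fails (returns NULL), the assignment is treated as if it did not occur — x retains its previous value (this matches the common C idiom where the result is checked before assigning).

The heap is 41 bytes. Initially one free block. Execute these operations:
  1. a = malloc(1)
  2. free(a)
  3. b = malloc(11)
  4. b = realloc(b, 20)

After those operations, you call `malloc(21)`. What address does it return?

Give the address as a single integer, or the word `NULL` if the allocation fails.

Op 1: a = malloc(1) -> a = 0; heap: [0-0 ALLOC][1-40 FREE]
Op 2: free(a) -> (freed a); heap: [0-40 FREE]
Op 3: b = malloc(11) -> b = 0; heap: [0-10 ALLOC][11-40 FREE]
Op 4: b = realloc(b, 20) -> b = 0; heap: [0-19 ALLOC][20-40 FREE]
malloc(21): first-fit scan over [0-19 ALLOC][20-40 FREE] -> 20

Answer: 20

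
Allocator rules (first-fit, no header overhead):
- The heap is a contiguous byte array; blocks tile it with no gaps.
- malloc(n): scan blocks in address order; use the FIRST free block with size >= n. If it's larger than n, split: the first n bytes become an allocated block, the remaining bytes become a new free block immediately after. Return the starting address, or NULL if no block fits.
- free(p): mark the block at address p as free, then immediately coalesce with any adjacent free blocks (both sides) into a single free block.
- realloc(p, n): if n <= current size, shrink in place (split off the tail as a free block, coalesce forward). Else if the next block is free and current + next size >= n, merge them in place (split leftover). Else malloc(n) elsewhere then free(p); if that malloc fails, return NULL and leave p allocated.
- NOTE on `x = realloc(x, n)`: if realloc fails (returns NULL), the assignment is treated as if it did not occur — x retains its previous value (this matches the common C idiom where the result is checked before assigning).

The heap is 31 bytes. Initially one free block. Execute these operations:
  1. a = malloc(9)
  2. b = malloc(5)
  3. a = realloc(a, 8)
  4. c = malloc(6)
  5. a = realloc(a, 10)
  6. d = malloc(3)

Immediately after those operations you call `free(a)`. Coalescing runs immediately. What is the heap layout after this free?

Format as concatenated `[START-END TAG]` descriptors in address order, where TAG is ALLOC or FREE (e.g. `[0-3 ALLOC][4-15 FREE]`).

Op 1: a = malloc(9) -> a = 0; heap: [0-8 ALLOC][9-30 FREE]
Op 2: b = malloc(5) -> b = 9; heap: [0-8 ALLOC][9-13 ALLOC][14-30 FREE]
Op 3: a = realloc(a, 8) -> a = 0; heap: [0-7 ALLOC][8-8 FREE][9-13 ALLOC][14-30 FREE]
Op 4: c = malloc(6) -> c = 14; heap: [0-7 ALLOC][8-8 FREE][9-13 ALLOC][14-19 ALLOC][20-30 FREE]
Op 5: a = realloc(a, 10) -> a = 20; heap: [0-8 FREE][9-13 ALLOC][14-19 ALLOC][20-29 ALLOC][30-30 FREE]
Op 6: d = malloc(3) -> d = 0; heap: [0-2 ALLOC][3-8 FREE][9-13 ALLOC][14-19 ALLOC][20-29 ALLOC][30-30 FREE]
free(a): a = 20 -> block [20-29 ALLOC]; mark free, coalesce with adjacent free neighbors -> [0-2 ALLOC][3-8 FREE][9-13 ALLOC][14-19 ALLOC][20-30 FREE]

Answer: [0-2 ALLOC][3-8 FREE][9-13 ALLOC][14-19 ALLOC][20-30 FREE]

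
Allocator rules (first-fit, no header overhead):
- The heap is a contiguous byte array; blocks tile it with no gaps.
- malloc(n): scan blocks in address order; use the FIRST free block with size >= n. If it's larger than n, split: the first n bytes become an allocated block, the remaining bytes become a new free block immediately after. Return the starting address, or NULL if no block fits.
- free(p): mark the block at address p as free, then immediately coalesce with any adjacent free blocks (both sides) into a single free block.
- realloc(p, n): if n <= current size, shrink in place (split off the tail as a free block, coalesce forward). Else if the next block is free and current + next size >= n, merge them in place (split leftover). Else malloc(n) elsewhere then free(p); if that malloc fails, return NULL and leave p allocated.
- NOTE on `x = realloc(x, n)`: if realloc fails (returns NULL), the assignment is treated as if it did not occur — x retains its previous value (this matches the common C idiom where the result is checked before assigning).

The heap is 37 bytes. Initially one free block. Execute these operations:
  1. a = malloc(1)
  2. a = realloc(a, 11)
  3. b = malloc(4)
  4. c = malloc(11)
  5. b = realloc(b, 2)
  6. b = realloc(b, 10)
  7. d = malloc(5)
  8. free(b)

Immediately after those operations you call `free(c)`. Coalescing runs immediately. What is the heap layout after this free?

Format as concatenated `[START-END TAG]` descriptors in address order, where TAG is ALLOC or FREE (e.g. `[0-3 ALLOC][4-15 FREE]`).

Op 1: a = malloc(1) -> a = 0; heap: [0-0 ALLOC][1-36 FREE]
Op 2: a = realloc(a, 11) -> a = 0; heap: [0-10 ALLOC][11-36 FREE]
Op 3: b = malloc(4) -> b = 11; heap: [0-10 ALLOC][11-14 ALLOC][15-36 FREE]
Op 4: c = malloc(11) -> c = 15; heap: [0-10 ALLOC][11-14 ALLOC][15-25 ALLOC][26-36 FREE]
Op 5: b = realloc(b, 2) -> b = 11; heap: [0-10 ALLOC][11-12 ALLOC][13-14 FREE][15-25 ALLOC][26-36 FREE]
Op 6: b = realloc(b, 10) -> b = 26; heap: [0-10 ALLOC][11-14 FREE][15-25 ALLOC][26-35 ALLOC][36-36 FREE]
Op 7: d = malloc(5) -> d = NULL; heap: [0-10 ALLOC][11-14 FREE][15-25 ALLOC][26-35 ALLOC][36-36 FREE]
Op 8: free(b) -> (freed b); heap: [0-10 ALLOC][11-14 FREE][15-25 ALLOC][26-36 FREE]
free(c): c = 15 -> block [15-25 ALLOC]; mark free, coalesce with adjacent free neighbors -> [0-10 ALLOC][11-36 FREE]

Answer: [0-10 ALLOC][11-36 FREE]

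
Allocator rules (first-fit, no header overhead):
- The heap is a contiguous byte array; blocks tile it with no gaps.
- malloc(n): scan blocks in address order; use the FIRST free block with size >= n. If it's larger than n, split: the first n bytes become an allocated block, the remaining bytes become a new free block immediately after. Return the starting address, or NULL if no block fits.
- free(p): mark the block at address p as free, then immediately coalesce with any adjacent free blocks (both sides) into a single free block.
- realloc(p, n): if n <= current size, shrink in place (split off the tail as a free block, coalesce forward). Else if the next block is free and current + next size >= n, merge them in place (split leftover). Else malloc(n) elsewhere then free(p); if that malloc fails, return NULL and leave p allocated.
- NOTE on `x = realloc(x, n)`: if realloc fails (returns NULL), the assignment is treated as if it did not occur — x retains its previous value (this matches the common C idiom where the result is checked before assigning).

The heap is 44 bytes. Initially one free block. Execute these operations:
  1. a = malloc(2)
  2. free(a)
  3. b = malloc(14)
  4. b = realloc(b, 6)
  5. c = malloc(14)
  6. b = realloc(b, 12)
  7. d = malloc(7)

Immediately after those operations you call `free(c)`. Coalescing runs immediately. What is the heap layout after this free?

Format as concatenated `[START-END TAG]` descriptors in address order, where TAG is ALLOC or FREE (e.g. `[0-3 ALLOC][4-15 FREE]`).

Answer: [0-19 FREE][20-31 ALLOC][32-38 ALLOC][39-43 FREE]

Derivation:
Op 1: a = malloc(2) -> a = 0; heap: [0-1 ALLOC][2-43 FREE]
Op 2: free(a) -> (freed a); heap: [0-43 FREE]
Op 3: b = malloc(14) -> b = 0; heap: [0-13 ALLOC][14-43 FREE]
Op 4: b = realloc(b, 6) -> b = 0; heap: [0-5 ALLOC][6-43 FREE]
Op 5: c = malloc(14) -> c = 6; heap: [0-5 ALLOC][6-19 ALLOC][20-43 FREE]
Op 6: b = realloc(b, 12) -> b = 20; heap: [0-5 FREE][6-19 ALLOC][20-31 ALLOC][32-43 FREE]
Op 7: d = malloc(7) -> d = 32; heap: [0-5 FREE][6-19 ALLOC][20-31 ALLOC][32-38 ALLOC][39-43 FREE]
free(c): c = 6 -> block [6-19 ALLOC]; mark free, coalesce with adjacent free neighbors -> [0-19 FREE][20-31 ALLOC][32-38 ALLOC][39-43 FREE]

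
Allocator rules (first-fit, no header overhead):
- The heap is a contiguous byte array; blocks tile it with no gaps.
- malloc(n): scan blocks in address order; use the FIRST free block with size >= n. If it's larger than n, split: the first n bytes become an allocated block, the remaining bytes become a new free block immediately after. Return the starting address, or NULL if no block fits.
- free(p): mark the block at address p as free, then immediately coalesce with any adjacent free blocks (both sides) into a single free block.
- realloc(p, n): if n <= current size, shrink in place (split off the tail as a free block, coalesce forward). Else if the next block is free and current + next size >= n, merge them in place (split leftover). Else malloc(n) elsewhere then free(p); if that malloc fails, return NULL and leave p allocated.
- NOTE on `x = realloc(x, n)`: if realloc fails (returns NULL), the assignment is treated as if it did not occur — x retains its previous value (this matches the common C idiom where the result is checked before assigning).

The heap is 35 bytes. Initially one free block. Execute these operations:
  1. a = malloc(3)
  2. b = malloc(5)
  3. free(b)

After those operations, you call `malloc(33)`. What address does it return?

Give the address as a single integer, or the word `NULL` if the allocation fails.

Op 1: a = malloc(3) -> a = 0; heap: [0-2 ALLOC][3-34 FREE]
Op 2: b = malloc(5) -> b = 3; heap: [0-2 ALLOC][3-7 ALLOC][8-34 FREE]
Op 3: free(b) -> (freed b); heap: [0-2 ALLOC][3-34 FREE]
malloc(33): first-fit scan over [0-2 ALLOC][3-34 FREE] -> NULL

Answer: NULL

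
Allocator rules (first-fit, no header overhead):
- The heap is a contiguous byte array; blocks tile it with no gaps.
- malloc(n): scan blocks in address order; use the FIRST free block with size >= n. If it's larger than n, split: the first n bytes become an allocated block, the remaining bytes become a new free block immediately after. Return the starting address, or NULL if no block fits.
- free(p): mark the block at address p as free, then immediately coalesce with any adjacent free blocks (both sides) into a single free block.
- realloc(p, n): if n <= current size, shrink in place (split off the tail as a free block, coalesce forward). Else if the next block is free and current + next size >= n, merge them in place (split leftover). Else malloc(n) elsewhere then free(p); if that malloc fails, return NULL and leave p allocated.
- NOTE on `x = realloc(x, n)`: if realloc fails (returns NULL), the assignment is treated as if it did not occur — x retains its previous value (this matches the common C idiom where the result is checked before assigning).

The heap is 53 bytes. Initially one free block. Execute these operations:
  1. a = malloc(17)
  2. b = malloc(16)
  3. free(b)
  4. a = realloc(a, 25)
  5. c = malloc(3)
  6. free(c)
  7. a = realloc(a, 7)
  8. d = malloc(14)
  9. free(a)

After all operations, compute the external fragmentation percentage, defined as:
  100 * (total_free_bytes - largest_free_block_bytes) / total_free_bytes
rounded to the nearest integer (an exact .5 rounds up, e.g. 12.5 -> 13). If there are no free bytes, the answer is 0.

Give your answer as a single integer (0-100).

Op 1: a = malloc(17) -> a = 0; heap: [0-16 ALLOC][17-52 FREE]
Op 2: b = malloc(16) -> b = 17; heap: [0-16 ALLOC][17-32 ALLOC][33-52 FREE]
Op 3: free(b) -> (freed b); heap: [0-16 ALLOC][17-52 FREE]
Op 4: a = realloc(a, 25) -> a = 0; heap: [0-24 ALLOC][25-52 FREE]
Op 5: c = malloc(3) -> c = 25; heap: [0-24 ALLOC][25-27 ALLOC][28-52 FREE]
Op 6: free(c) -> (freed c); heap: [0-24 ALLOC][25-52 FREE]
Op 7: a = realloc(a, 7) -> a = 0; heap: [0-6 ALLOC][7-52 FREE]
Op 8: d = malloc(14) -> d = 7; heap: [0-6 ALLOC][7-20 ALLOC][21-52 FREE]
Op 9: free(a) -> (freed a); heap: [0-6 FREE][7-20 ALLOC][21-52 FREE]
Free blocks: [7 32] total_free=39 largest=32 -> 100*(39-32)/39 = 700/39 ≈ 17.949 -> rounds to 18

Answer: 18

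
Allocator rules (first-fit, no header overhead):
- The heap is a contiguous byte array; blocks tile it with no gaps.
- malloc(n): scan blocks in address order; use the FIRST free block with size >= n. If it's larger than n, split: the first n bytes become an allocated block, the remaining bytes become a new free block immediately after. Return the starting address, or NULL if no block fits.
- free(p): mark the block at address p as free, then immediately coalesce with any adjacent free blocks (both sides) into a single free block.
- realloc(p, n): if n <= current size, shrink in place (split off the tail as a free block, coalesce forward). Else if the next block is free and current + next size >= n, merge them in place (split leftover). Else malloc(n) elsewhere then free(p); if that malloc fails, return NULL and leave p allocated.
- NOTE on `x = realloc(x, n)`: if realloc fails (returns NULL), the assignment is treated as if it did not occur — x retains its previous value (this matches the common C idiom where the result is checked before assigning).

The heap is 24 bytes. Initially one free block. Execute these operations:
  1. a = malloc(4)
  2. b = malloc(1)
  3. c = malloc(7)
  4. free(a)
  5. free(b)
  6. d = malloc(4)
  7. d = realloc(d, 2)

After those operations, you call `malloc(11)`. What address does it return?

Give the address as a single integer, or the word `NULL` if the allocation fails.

Op 1: a = malloc(4) -> a = 0; heap: [0-3 ALLOC][4-23 FREE]
Op 2: b = malloc(1) -> b = 4; heap: [0-3 ALLOC][4-4 ALLOC][5-23 FREE]
Op 3: c = malloc(7) -> c = 5; heap: [0-3 ALLOC][4-4 ALLOC][5-11 ALLOC][12-23 FREE]
Op 4: free(a) -> (freed a); heap: [0-3 FREE][4-4 ALLOC][5-11 ALLOC][12-23 FREE]
Op 5: free(b) -> (freed b); heap: [0-4 FREE][5-11 ALLOC][12-23 FREE]
Op 6: d = malloc(4) -> d = 0; heap: [0-3 ALLOC][4-4 FREE][5-11 ALLOC][12-23 FREE]
Op 7: d = realloc(d, 2) -> d = 0; heap: [0-1 ALLOC][2-4 FREE][5-11 ALLOC][12-23 FREE]
malloc(11): first-fit scan over [0-1 ALLOC][2-4 FREE][5-11 ALLOC][12-23 FREE] -> 12

Answer: 12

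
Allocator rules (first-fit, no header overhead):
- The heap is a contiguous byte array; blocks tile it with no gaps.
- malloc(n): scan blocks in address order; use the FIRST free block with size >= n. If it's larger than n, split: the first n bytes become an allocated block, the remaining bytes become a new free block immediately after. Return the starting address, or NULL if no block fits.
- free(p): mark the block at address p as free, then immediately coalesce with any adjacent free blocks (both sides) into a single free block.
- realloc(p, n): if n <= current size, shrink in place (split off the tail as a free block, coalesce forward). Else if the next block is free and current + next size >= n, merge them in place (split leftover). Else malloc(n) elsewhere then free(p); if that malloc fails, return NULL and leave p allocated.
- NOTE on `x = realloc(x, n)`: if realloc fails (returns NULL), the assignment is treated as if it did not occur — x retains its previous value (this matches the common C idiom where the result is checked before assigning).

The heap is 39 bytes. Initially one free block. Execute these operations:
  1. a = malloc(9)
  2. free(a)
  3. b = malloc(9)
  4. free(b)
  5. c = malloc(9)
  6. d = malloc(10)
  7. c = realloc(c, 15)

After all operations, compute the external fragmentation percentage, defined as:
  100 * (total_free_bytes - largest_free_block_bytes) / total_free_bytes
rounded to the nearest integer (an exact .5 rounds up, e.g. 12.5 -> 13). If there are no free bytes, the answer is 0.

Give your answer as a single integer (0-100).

Answer: 36

Derivation:
Op 1: a = malloc(9) -> a = 0; heap: [0-8 ALLOC][9-38 FREE]
Op 2: free(a) -> (freed a); heap: [0-38 FREE]
Op 3: b = malloc(9) -> b = 0; heap: [0-8 ALLOC][9-38 FREE]
Op 4: free(b) -> (freed b); heap: [0-38 FREE]
Op 5: c = malloc(9) -> c = 0; heap: [0-8 ALLOC][9-38 FREE]
Op 6: d = malloc(10) -> d = 9; heap: [0-8 ALLOC][9-18 ALLOC][19-38 FREE]
Op 7: c = realloc(c, 15) -> c = 19; heap: [0-8 FREE][9-18 ALLOC][19-33 ALLOC][34-38 FREE]
Free blocks: [9 5] total_free=14 largest=9 -> 100*(14-9)/14 = 500/14 ≈ 35.714 -> rounds to 36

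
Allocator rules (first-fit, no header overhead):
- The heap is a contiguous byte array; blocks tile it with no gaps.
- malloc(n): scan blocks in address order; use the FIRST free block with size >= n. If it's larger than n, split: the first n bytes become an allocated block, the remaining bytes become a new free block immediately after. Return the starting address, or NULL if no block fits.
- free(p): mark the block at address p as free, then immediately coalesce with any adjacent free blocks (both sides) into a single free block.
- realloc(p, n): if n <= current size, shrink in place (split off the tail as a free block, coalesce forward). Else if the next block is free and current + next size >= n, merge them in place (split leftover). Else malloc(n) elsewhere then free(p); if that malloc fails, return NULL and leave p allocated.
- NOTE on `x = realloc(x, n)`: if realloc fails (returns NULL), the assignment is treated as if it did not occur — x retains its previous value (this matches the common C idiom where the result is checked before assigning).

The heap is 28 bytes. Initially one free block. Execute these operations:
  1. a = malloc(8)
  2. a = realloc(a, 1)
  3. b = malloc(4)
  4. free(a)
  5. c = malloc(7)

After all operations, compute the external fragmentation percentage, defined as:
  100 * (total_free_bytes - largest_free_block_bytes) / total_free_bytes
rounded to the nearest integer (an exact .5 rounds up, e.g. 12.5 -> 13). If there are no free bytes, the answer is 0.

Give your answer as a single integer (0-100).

Answer: 6

Derivation:
Op 1: a = malloc(8) -> a = 0; heap: [0-7 ALLOC][8-27 FREE]
Op 2: a = realloc(a, 1) -> a = 0; heap: [0-0 ALLOC][1-27 FREE]
Op 3: b = malloc(4) -> b = 1; heap: [0-0 ALLOC][1-4 ALLOC][5-27 FREE]
Op 4: free(a) -> (freed a); heap: [0-0 FREE][1-4 ALLOC][5-27 FREE]
Op 5: c = malloc(7) -> c = 5; heap: [0-0 FREE][1-4 ALLOC][5-11 ALLOC][12-27 FREE]
Free blocks: [1 16] total_free=17 largest=16 -> 100*(17-16)/17 = 100/17 ≈ 5.882 -> rounds to 6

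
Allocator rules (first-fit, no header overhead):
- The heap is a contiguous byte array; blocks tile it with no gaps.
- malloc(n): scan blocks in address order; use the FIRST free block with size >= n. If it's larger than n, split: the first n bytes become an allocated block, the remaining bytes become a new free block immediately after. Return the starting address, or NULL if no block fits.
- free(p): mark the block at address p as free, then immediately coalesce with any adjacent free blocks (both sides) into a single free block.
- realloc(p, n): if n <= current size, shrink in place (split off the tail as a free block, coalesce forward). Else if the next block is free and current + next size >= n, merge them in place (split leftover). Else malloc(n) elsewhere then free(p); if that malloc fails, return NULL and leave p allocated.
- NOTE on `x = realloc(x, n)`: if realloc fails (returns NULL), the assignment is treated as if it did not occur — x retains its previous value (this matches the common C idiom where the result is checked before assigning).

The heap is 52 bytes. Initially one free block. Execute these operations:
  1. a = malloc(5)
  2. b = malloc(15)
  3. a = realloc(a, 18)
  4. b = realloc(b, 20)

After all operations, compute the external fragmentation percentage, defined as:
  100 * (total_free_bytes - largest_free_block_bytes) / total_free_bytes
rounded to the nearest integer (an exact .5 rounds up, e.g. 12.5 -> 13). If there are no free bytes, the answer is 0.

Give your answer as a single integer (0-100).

Op 1: a = malloc(5) -> a = 0; heap: [0-4 ALLOC][5-51 FREE]
Op 2: b = malloc(15) -> b = 5; heap: [0-4 ALLOC][5-19 ALLOC][20-51 FREE]
Op 3: a = realloc(a, 18) -> a = 20; heap: [0-4 FREE][5-19 ALLOC][20-37 ALLOC][38-51 FREE]
Op 4: b = realloc(b, 20) -> NULL (b unchanged); heap: [0-4 FREE][5-19 ALLOC][20-37 ALLOC][38-51 FREE]
Free blocks: [5 14] total_free=19 largest=14 -> 100*(19-14)/19 = 500/19 ≈ 26.316 -> rounds to 26

Answer: 26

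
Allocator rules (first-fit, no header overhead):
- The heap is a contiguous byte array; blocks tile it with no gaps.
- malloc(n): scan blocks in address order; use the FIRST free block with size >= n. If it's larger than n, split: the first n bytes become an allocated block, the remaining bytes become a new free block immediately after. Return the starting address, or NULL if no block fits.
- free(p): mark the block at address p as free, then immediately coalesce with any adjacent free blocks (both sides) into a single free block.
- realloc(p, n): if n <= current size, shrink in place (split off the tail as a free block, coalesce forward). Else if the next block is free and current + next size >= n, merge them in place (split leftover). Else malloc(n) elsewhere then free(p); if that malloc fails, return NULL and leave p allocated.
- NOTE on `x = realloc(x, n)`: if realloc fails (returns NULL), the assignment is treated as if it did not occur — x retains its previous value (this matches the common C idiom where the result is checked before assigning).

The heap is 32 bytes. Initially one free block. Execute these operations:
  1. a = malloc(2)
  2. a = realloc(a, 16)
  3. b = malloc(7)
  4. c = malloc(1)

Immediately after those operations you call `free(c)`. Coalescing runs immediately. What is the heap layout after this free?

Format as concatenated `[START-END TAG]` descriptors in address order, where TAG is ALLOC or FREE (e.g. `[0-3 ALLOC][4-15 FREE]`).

Answer: [0-15 ALLOC][16-22 ALLOC][23-31 FREE]

Derivation:
Op 1: a = malloc(2) -> a = 0; heap: [0-1 ALLOC][2-31 FREE]
Op 2: a = realloc(a, 16) -> a = 0; heap: [0-15 ALLOC][16-31 FREE]
Op 3: b = malloc(7) -> b = 16; heap: [0-15 ALLOC][16-22 ALLOC][23-31 FREE]
Op 4: c = malloc(1) -> c = 23; heap: [0-15 ALLOC][16-22 ALLOC][23-23 ALLOC][24-31 FREE]
free(c): c = 23 -> block [23-23 ALLOC]; mark free, coalesce with adjacent free neighbors -> [0-15 ALLOC][16-22 ALLOC][23-31 FREE]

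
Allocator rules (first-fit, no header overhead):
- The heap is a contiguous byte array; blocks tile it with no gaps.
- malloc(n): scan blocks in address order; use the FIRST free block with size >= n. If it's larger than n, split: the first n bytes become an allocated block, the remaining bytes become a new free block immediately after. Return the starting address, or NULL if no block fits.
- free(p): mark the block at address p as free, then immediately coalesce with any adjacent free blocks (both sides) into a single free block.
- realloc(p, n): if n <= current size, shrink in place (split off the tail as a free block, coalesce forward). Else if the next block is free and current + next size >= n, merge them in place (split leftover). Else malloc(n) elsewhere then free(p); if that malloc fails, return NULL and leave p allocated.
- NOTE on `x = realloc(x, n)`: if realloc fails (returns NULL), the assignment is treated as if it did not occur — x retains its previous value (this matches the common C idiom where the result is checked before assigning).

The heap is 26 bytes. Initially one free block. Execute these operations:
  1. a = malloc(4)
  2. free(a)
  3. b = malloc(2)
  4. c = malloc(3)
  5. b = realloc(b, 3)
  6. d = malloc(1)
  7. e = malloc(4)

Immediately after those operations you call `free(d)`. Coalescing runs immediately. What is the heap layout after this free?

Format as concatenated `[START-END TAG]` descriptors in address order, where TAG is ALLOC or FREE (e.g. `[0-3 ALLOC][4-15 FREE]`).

Answer: [0-1 FREE][2-4 ALLOC][5-7 ALLOC][8-11 ALLOC][12-25 FREE]

Derivation:
Op 1: a = malloc(4) -> a = 0; heap: [0-3 ALLOC][4-25 FREE]
Op 2: free(a) -> (freed a); heap: [0-25 FREE]
Op 3: b = malloc(2) -> b = 0; heap: [0-1 ALLOC][2-25 FREE]
Op 4: c = malloc(3) -> c = 2; heap: [0-1 ALLOC][2-4 ALLOC][5-25 FREE]
Op 5: b = realloc(b, 3) -> b = 5; heap: [0-1 FREE][2-4 ALLOC][5-7 ALLOC][8-25 FREE]
Op 6: d = malloc(1) -> d = 0; heap: [0-0 ALLOC][1-1 FREE][2-4 ALLOC][5-7 ALLOC][8-25 FREE]
Op 7: e = malloc(4) -> e = 8; heap: [0-0 ALLOC][1-1 FREE][2-4 ALLOC][5-7 ALLOC][8-11 ALLOC][12-25 FREE]
free(d): d = 0 -> block [0-0 ALLOC]; mark free, coalesce with adjacent free neighbors -> [0-1 FREE][2-4 ALLOC][5-7 ALLOC][8-11 ALLOC][12-25 FREE]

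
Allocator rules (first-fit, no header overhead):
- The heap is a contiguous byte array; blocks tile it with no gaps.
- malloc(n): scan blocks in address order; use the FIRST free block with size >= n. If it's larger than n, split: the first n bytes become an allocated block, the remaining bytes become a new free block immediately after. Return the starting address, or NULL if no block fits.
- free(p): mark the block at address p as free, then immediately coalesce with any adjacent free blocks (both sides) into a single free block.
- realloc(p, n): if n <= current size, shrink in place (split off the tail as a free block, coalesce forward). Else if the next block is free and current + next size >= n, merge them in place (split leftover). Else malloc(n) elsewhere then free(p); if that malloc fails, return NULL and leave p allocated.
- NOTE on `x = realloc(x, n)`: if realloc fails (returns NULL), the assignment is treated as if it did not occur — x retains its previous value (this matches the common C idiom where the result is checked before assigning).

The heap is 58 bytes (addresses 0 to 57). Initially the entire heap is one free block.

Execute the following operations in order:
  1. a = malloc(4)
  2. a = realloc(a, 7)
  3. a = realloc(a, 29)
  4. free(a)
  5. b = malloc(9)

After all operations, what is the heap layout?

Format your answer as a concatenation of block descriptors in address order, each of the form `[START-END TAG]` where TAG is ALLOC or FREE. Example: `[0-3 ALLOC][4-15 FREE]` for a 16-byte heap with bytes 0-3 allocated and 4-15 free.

Op 1: a = malloc(4) -> a = 0; heap: [0-3 ALLOC][4-57 FREE]
Op 2: a = realloc(a, 7) -> a = 0; heap: [0-6 ALLOC][7-57 FREE]
Op 3: a = realloc(a, 29) -> a = 0; heap: [0-28 ALLOC][29-57 FREE]
Op 4: free(a) -> (freed a); heap: [0-57 FREE]
Op 5: b = malloc(9) -> b = 0; heap: [0-8 ALLOC][9-57 FREE]

Answer: [0-8 ALLOC][9-57 FREE]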